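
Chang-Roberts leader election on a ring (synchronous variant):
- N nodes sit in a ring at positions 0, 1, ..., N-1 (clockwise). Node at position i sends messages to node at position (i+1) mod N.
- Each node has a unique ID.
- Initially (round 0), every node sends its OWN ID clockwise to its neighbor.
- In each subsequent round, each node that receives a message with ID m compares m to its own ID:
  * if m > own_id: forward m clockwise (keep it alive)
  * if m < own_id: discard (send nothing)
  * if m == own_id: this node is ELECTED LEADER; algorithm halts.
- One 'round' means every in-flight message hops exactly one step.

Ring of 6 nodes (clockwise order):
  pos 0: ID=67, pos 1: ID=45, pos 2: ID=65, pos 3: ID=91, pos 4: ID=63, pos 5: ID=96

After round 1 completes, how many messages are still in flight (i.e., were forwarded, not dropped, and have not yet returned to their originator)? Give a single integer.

Answer: 3

Derivation:
Round 1: pos1(id45) recv 67: fwd; pos2(id65) recv 45: drop; pos3(id91) recv 65: drop; pos4(id63) recv 91: fwd; pos5(id96) recv 63: drop; pos0(id67) recv 96: fwd
After round 1: 3 messages still in flight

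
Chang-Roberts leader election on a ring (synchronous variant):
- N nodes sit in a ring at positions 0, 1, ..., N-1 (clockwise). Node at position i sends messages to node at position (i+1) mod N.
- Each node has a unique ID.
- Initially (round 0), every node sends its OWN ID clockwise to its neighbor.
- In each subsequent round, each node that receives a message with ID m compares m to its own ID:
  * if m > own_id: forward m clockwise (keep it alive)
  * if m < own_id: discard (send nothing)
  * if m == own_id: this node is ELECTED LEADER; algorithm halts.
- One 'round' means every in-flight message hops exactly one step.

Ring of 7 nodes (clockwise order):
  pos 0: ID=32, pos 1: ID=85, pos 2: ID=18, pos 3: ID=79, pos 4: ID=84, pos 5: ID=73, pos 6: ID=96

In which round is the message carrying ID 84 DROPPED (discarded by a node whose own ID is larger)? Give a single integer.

Round 1: pos1(id85) recv 32: drop; pos2(id18) recv 85: fwd; pos3(id79) recv 18: drop; pos4(id84) recv 79: drop; pos5(id73) recv 84: fwd; pos6(id96) recv 73: drop; pos0(id32) recv 96: fwd
Round 2: pos3(id79) recv 85: fwd; pos6(id96) recv 84: drop; pos1(id85) recv 96: fwd
Round 3: pos4(id84) recv 85: fwd; pos2(id18) recv 96: fwd
Round 4: pos5(id73) recv 85: fwd; pos3(id79) recv 96: fwd
Round 5: pos6(id96) recv 85: drop; pos4(id84) recv 96: fwd
Round 6: pos5(id73) recv 96: fwd
Round 7: pos6(id96) recv 96: ELECTED
Message ID 84 originates at pos 4; dropped at pos 6 in round 2

Answer: 2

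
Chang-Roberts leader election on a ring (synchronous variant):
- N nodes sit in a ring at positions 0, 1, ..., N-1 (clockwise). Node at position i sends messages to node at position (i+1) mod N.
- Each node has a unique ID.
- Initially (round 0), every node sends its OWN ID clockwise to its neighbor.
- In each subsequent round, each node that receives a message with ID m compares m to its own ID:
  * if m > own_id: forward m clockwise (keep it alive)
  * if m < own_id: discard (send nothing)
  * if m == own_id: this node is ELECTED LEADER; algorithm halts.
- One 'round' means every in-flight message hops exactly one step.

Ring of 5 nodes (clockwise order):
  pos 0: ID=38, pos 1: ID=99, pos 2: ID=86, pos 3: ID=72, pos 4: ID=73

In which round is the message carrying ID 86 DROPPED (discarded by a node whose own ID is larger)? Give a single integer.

Answer: 4

Derivation:
Round 1: pos1(id99) recv 38: drop; pos2(id86) recv 99: fwd; pos3(id72) recv 86: fwd; pos4(id73) recv 72: drop; pos0(id38) recv 73: fwd
Round 2: pos3(id72) recv 99: fwd; pos4(id73) recv 86: fwd; pos1(id99) recv 73: drop
Round 3: pos4(id73) recv 99: fwd; pos0(id38) recv 86: fwd
Round 4: pos0(id38) recv 99: fwd; pos1(id99) recv 86: drop
Round 5: pos1(id99) recv 99: ELECTED
Message ID 86 originates at pos 2; dropped at pos 1 in round 4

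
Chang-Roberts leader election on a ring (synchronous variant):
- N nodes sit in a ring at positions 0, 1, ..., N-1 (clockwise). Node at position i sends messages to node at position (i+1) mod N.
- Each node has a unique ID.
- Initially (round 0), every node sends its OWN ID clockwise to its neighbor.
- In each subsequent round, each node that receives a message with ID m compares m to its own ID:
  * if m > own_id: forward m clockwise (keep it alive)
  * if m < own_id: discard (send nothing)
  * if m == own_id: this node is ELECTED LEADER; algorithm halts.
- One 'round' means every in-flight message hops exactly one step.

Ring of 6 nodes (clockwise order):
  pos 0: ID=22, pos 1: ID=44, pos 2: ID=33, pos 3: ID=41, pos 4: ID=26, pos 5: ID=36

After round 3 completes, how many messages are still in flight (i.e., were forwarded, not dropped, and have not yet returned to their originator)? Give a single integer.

Answer: 2

Derivation:
Round 1: pos1(id44) recv 22: drop; pos2(id33) recv 44: fwd; pos3(id41) recv 33: drop; pos4(id26) recv 41: fwd; pos5(id36) recv 26: drop; pos0(id22) recv 36: fwd
Round 2: pos3(id41) recv 44: fwd; pos5(id36) recv 41: fwd; pos1(id44) recv 36: drop
Round 3: pos4(id26) recv 44: fwd; pos0(id22) recv 41: fwd
After round 3: 2 messages still in flight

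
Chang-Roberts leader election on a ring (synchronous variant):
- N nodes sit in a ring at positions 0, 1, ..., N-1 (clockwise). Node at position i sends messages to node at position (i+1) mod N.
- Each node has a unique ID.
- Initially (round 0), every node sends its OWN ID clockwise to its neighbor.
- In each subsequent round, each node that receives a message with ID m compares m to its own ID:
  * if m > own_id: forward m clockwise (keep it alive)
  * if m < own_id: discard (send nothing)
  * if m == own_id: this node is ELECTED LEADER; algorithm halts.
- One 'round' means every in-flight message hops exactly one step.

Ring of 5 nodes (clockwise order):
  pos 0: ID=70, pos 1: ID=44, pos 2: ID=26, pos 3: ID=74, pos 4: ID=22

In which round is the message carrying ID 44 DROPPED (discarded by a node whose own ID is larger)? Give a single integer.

Answer: 2

Derivation:
Round 1: pos1(id44) recv 70: fwd; pos2(id26) recv 44: fwd; pos3(id74) recv 26: drop; pos4(id22) recv 74: fwd; pos0(id70) recv 22: drop
Round 2: pos2(id26) recv 70: fwd; pos3(id74) recv 44: drop; pos0(id70) recv 74: fwd
Round 3: pos3(id74) recv 70: drop; pos1(id44) recv 74: fwd
Round 4: pos2(id26) recv 74: fwd
Round 5: pos3(id74) recv 74: ELECTED
Message ID 44 originates at pos 1; dropped at pos 3 in round 2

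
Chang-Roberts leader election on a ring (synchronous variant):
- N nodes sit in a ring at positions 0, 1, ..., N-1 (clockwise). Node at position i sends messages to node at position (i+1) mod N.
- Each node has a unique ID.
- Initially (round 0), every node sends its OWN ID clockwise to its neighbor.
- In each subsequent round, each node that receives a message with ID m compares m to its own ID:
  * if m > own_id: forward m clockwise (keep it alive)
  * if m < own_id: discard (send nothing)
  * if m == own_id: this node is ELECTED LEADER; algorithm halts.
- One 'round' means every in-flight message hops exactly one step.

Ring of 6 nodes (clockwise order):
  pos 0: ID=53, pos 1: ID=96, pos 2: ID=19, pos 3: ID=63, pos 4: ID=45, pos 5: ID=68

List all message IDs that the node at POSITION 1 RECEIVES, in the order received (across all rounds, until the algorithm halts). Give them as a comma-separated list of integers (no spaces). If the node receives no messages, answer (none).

Round 1: pos1(id96) recv 53: drop; pos2(id19) recv 96: fwd; pos3(id63) recv 19: drop; pos4(id45) recv 63: fwd; pos5(id68) recv 45: drop; pos0(id53) recv 68: fwd
Round 2: pos3(id63) recv 96: fwd; pos5(id68) recv 63: drop; pos1(id96) recv 68: drop
Round 3: pos4(id45) recv 96: fwd
Round 4: pos5(id68) recv 96: fwd
Round 5: pos0(id53) recv 96: fwd
Round 6: pos1(id96) recv 96: ELECTED

Answer: 53,68,96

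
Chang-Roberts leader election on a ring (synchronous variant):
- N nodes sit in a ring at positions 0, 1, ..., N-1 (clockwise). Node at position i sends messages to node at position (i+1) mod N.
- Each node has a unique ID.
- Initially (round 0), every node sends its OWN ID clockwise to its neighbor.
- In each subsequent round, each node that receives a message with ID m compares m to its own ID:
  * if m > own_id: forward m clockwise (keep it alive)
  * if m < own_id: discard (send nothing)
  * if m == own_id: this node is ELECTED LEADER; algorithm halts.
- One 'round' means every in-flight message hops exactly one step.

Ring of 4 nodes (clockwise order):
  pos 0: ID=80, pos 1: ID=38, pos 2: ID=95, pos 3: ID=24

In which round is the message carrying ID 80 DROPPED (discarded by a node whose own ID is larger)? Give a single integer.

Answer: 2

Derivation:
Round 1: pos1(id38) recv 80: fwd; pos2(id95) recv 38: drop; pos3(id24) recv 95: fwd; pos0(id80) recv 24: drop
Round 2: pos2(id95) recv 80: drop; pos0(id80) recv 95: fwd
Round 3: pos1(id38) recv 95: fwd
Round 4: pos2(id95) recv 95: ELECTED
Message ID 80 originates at pos 0; dropped at pos 2 in round 2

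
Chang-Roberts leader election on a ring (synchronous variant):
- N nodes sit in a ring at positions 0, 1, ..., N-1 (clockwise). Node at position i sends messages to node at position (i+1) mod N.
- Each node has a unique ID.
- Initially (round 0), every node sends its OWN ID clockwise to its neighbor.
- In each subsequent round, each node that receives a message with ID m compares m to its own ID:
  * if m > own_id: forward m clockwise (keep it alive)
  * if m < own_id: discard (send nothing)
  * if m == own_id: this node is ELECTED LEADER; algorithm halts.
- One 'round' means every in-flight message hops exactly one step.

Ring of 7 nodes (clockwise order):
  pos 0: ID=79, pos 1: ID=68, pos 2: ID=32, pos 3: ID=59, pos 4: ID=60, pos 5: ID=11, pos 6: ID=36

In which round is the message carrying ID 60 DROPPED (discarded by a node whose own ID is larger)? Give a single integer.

Answer: 3

Derivation:
Round 1: pos1(id68) recv 79: fwd; pos2(id32) recv 68: fwd; pos3(id59) recv 32: drop; pos4(id60) recv 59: drop; pos5(id11) recv 60: fwd; pos6(id36) recv 11: drop; pos0(id79) recv 36: drop
Round 2: pos2(id32) recv 79: fwd; pos3(id59) recv 68: fwd; pos6(id36) recv 60: fwd
Round 3: pos3(id59) recv 79: fwd; pos4(id60) recv 68: fwd; pos0(id79) recv 60: drop
Round 4: pos4(id60) recv 79: fwd; pos5(id11) recv 68: fwd
Round 5: pos5(id11) recv 79: fwd; pos6(id36) recv 68: fwd
Round 6: pos6(id36) recv 79: fwd; pos0(id79) recv 68: drop
Round 7: pos0(id79) recv 79: ELECTED
Message ID 60 originates at pos 4; dropped at pos 0 in round 3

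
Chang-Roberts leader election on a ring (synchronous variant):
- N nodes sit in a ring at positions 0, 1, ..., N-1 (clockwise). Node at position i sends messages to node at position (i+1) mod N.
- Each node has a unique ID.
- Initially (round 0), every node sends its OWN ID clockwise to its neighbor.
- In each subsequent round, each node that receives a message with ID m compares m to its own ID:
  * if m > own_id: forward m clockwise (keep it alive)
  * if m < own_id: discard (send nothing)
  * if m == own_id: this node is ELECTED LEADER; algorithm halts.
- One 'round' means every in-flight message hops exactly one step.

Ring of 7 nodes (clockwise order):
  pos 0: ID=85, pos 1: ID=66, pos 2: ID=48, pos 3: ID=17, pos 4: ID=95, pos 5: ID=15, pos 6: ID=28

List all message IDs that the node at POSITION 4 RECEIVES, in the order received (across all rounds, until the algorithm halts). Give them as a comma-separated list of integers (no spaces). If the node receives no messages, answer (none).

Answer: 17,48,66,85,95

Derivation:
Round 1: pos1(id66) recv 85: fwd; pos2(id48) recv 66: fwd; pos3(id17) recv 48: fwd; pos4(id95) recv 17: drop; pos5(id15) recv 95: fwd; pos6(id28) recv 15: drop; pos0(id85) recv 28: drop
Round 2: pos2(id48) recv 85: fwd; pos3(id17) recv 66: fwd; pos4(id95) recv 48: drop; pos6(id28) recv 95: fwd
Round 3: pos3(id17) recv 85: fwd; pos4(id95) recv 66: drop; pos0(id85) recv 95: fwd
Round 4: pos4(id95) recv 85: drop; pos1(id66) recv 95: fwd
Round 5: pos2(id48) recv 95: fwd
Round 6: pos3(id17) recv 95: fwd
Round 7: pos4(id95) recv 95: ELECTED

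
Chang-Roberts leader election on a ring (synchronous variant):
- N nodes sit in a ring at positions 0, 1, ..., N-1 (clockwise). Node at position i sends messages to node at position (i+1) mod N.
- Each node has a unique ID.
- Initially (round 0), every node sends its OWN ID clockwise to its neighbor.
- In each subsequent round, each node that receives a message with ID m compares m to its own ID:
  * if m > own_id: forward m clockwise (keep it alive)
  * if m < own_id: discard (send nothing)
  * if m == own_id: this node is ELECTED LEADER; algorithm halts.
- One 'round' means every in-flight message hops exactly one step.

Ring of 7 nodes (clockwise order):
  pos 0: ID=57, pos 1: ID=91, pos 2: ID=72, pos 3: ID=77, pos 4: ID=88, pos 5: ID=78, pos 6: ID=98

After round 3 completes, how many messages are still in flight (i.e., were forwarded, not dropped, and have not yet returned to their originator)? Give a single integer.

Round 1: pos1(id91) recv 57: drop; pos2(id72) recv 91: fwd; pos3(id77) recv 72: drop; pos4(id88) recv 77: drop; pos5(id78) recv 88: fwd; pos6(id98) recv 78: drop; pos0(id57) recv 98: fwd
Round 2: pos3(id77) recv 91: fwd; pos6(id98) recv 88: drop; pos1(id91) recv 98: fwd
Round 3: pos4(id88) recv 91: fwd; pos2(id72) recv 98: fwd
After round 3: 2 messages still in flight

Answer: 2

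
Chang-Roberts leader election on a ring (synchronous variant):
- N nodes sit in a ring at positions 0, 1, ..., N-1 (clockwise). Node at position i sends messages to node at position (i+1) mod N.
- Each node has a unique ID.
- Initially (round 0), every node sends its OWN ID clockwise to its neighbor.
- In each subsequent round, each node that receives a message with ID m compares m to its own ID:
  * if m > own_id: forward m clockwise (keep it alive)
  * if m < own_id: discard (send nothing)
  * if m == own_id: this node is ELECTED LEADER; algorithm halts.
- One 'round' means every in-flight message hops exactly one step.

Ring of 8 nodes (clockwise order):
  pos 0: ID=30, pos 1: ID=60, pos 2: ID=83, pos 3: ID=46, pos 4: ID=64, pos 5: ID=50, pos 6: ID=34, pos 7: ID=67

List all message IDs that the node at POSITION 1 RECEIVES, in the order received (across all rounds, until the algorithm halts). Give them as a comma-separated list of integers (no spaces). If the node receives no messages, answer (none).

Answer: 30,67,83

Derivation:
Round 1: pos1(id60) recv 30: drop; pos2(id83) recv 60: drop; pos3(id46) recv 83: fwd; pos4(id64) recv 46: drop; pos5(id50) recv 64: fwd; pos6(id34) recv 50: fwd; pos7(id67) recv 34: drop; pos0(id30) recv 67: fwd
Round 2: pos4(id64) recv 83: fwd; pos6(id34) recv 64: fwd; pos7(id67) recv 50: drop; pos1(id60) recv 67: fwd
Round 3: pos5(id50) recv 83: fwd; pos7(id67) recv 64: drop; pos2(id83) recv 67: drop
Round 4: pos6(id34) recv 83: fwd
Round 5: pos7(id67) recv 83: fwd
Round 6: pos0(id30) recv 83: fwd
Round 7: pos1(id60) recv 83: fwd
Round 8: pos2(id83) recv 83: ELECTED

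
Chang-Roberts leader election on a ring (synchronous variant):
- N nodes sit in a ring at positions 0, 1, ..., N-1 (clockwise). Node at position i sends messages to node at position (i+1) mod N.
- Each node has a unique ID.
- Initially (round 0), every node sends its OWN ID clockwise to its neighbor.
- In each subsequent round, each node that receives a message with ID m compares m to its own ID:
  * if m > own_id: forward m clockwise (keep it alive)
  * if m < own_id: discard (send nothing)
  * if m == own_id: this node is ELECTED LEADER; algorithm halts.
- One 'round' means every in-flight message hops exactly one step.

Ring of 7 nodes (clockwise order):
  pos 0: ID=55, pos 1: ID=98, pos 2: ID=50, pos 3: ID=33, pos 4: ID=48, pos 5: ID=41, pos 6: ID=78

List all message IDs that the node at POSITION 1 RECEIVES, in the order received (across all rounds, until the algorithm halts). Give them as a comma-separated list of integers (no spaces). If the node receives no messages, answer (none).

Round 1: pos1(id98) recv 55: drop; pos2(id50) recv 98: fwd; pos3(id33) recv 50: fwd; pos4(id48) recv 33: drop; pos5(id41) recv 48: fwd; pos6(id78) recv 41: drop; pos0(id55) recv 78: fwd
Round 2: pos3(id33) recv 98: fwd; pos4(id48) recv 50: fwd; pos6(id78) recv 48: drop; pos1(id98) recv 78: drop
Round 3: pos4(id48) recv 98: fwd; pos5(id41) recv 50: fwd
Round 4: pos5(id41) recv 98: fwd; pos6(id78) recv 50: drop
Round 5: pos6(id78) recv 98: fwd
Round 6: pos0(id55) recv 98: fwd
Round 7: pos1(id98) recv 98: ELECTED

Answer: 55,78,98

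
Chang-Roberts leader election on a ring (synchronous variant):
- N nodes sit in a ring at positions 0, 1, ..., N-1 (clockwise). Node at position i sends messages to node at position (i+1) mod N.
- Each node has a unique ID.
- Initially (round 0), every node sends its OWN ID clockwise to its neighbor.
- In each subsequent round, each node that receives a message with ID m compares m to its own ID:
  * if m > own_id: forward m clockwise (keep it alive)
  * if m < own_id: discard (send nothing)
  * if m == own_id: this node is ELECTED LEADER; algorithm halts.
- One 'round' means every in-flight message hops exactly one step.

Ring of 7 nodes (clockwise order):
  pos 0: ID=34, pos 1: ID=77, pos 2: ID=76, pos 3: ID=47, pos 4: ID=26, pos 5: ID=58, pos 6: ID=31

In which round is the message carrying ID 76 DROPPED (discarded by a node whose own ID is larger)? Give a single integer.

Round 1: pos1(id77) recv 34: drop; pos2(id76) recv 77: fwd; pos3(id47) recv 76: fwd; pos4(id26) recv 47: fwd; pos5(id58) recv 26: drop; pos6(id31) recv 58: fwd; pos0(id34) recv 31: drop
Round 2: pos3(id47) recv 77: fwd; pos4(id26) recv 76: fwd; pos5(id58) recv 47: drop; pos0(id34) recv 58: fwd
Round 3: pos4(id26) recv 77: fwd; pos5(id58) recv 76: fwd; pos1(id77) recv 58: drop
Round 4: pos5(id58) recv 77: fwd; pos6(id31) recv 76: fwd
Round 5: pos6(id31) recv 77: fwd; pos0(id34) recv 76: fwd
Round 6: pos0(id34) recv 77: fwd; pos1(id77) recv 76: drop
Round 7: pos1(id77) recv 77: ELECTED
Message ID 76 originates at pos 2; dropped at pos 1 in round 6

Answer: 6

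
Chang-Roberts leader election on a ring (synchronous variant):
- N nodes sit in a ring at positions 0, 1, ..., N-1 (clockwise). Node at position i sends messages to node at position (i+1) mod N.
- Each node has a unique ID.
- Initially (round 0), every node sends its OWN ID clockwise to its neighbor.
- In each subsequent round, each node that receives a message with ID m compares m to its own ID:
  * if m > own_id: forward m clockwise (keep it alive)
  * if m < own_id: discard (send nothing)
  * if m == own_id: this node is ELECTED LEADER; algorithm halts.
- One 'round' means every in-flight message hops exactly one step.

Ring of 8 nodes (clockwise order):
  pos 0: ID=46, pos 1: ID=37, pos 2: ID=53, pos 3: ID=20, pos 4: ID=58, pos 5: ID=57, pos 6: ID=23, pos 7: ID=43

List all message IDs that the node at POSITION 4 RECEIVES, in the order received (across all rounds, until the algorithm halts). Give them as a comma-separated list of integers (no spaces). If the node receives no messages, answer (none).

Answer: 20,53,57,58

Derivation:
Round 1: pos1(id37) recv 46: fwd; pos2(id53) recv 37: drop; pos3(id20) recv 53: fwd; pos4(id58) recv 20: drop; pos5(id57) recv 58: fwd; pos6(id23) recv 57: fwd; pos7(id43) recv 23: drop; pos0(id46) recv 43: drop
Round 2: pos2(id53) recv 46: drop; pos4(id58) recv 53: drop; pos6(id23) recv 58: fwd; pos7(id43) recv 57: fwd
Round 3: pos7(id43) recv 58: fwd; pos0(id46) recv 57: fwd
Round 4: pos0(id46) recv 58: fwd; pos1(id37) recv 57: fwd
Round 5: pos1(id37) recv 58: fwd; pos2(id53) recv 57: fwd
Round 6: pos2(id53) recv 58: fwd; pos3(id20) recv 57: fwd
Round 7: pos3(id20) recv 58: fwd; pos4(id58) recv 57: drop
Round 8: pos4(id58) recv 58: ELECTED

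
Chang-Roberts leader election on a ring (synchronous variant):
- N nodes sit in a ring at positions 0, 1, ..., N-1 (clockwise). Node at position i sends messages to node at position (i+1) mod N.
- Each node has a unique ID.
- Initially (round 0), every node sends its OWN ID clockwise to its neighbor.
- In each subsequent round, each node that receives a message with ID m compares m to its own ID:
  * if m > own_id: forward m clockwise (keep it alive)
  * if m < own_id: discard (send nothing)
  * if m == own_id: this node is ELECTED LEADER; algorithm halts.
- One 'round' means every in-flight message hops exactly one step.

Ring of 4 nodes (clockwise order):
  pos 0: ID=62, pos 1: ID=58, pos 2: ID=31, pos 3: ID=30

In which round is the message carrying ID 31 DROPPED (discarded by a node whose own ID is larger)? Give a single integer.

Answer: 2

Derivation:
Round 1: pos1(id58) recv 62: fwd; pos2(id31) recv 58: fwd; pos3(id30) recv 31: fwd; pos0(id62) recv 30: drop
Round 2: pos2(id31) recv 62: fwd; pos3(id30) recv 58: fwd; pos0(id62) recv 31: drop
Round 3: pos3(id30) recv 62: fwd; pos0(id62) recv 58: drop
Round 4: pos0(id62) recv 62: ELECTED
Message ID 31 originates at pos 2; dropped at pos 0 in round 2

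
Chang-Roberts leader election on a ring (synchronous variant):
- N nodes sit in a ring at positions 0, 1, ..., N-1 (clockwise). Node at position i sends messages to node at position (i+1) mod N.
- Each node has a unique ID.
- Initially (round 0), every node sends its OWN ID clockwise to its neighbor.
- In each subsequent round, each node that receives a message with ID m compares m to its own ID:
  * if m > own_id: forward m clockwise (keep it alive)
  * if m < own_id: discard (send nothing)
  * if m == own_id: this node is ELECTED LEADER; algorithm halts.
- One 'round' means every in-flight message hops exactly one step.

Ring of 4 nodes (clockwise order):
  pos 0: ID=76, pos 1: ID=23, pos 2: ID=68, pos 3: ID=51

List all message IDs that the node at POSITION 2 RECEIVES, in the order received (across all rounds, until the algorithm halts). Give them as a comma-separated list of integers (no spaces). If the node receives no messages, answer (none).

Answer: 23,76

Derivation:
Round 1: pos1(id23) recv 76: fwd; pos2(id68) recv 23: drop; pos3(id51) recv 68: fwd; pos0(id76) recv 51: drop
Round 2: pos2(id68) recv 76: fwd; pos0(id76) recv 68: drop
Round 3: pos3(id51) recv 76: fwd
Round 4: pos0(id76) recv 76: ELECTED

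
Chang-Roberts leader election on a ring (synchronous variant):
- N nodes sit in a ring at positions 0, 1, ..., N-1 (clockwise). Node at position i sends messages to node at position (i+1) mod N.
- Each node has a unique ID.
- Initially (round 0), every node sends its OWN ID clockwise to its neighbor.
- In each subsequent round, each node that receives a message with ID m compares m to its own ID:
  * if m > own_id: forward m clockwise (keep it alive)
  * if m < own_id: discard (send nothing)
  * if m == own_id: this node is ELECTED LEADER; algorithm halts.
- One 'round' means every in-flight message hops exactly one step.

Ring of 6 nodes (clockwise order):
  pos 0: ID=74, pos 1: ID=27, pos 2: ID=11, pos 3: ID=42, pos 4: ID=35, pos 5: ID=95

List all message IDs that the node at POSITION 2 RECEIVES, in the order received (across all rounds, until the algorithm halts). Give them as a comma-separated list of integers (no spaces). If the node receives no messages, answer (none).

Round 1: pos1(id27) recv 74: fwd; pos2(id11) recv 27: fwd; pos3(id42) recv 11: drop; pos4(id35) recv 42: fwd; pos5(id95) recv 35: drop; pos0(id74) recv 95: fwd
Round 2: pos2(id11) recv 74: fwd; pos3(id42) recv 27: drop; pos5(id95) recv 42: drop; pos1(id27) recv 95: fwd
Round 3: pos3(id42) recv 74: fwd; pos2(id11) recv 95: fwd
Round 4: pos4(id35) recv 74: fwd; pos3(id42) recv 95: fwd
Round 5: pos5(id95) recv 74: drop; pos4(id35) recv 95: fwd
Round 6: pos5(id95) recv 95: ELECTED

Answer: 27,74,95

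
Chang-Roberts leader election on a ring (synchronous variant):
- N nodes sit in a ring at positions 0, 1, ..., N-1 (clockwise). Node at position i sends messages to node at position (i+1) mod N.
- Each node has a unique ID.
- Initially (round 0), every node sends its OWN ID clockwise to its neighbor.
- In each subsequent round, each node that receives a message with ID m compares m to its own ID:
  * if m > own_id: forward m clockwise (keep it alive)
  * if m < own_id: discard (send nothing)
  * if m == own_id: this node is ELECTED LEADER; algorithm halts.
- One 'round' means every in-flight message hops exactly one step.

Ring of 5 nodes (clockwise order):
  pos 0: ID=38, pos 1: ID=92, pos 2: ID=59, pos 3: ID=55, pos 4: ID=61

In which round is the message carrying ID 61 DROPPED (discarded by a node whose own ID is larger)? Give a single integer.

Answer: 2

Derivation:
Round 1: pos1(id92) recv 38: drop; pos2(id59) recv 92: fwd; pos3(id55) recv 59: fwd; pos4(id61) recv 55: drop; pos0(id38) recv 61: fwd
Round 2: pos3(id55) recv 92: fwd; pos4(id61) recv 59: drop; pos1(id92) recv 61: drop
Round 3: pos4(id61) recv 92: fwd
Round 4: pos0(id38) recv 92: fwd
Round 5: pos1(id92) recv 92: ELECTED
Message ID 61 originates at pos 4; dropped at pos 1 in round 2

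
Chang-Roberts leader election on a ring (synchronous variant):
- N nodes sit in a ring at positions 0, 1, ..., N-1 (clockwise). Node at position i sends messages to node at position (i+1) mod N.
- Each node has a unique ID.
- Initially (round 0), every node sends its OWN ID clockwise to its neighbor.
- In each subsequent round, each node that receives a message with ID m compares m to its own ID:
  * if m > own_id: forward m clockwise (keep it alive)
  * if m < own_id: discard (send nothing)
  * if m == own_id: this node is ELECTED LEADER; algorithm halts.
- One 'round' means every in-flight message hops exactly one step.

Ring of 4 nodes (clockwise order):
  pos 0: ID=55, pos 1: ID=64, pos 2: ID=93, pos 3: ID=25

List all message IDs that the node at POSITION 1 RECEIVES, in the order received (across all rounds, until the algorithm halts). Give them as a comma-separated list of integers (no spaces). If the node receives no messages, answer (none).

Answer: 55,93

Derivation:
Round 1: pos1(id64) recv 55: drop; pos2(id93) recv 64: drop; pos3(id25) recv 93: fwd; pos0(id55) recv 25: drop
Round 2: pos0(id55) recv 93: fwd
Round 3: pos1(id64) recv 93: fwd
Round 4: pos2(id93) recv 93: ELECTED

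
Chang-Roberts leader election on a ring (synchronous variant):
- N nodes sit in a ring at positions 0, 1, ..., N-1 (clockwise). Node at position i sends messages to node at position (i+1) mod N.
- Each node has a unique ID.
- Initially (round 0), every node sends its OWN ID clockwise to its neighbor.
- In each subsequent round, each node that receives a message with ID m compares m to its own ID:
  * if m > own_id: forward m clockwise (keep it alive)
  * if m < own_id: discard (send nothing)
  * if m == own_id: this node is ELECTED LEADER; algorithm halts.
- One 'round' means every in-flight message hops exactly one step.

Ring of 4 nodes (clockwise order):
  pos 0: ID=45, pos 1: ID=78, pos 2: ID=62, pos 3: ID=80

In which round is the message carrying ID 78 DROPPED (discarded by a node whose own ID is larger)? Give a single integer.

Round 1: pos1(id78) recv 45: drop; pos2(id62) recv 78: fwd; pos3(id80) recv 62: drop; pos0(id45) recv 80: fwd
Round 2: pos3(id80) recv 78: drop; pos1(id78) recv 80: fwd
Round 3: pos2(id62) recv 80: fwd
Round 4: pos3(id80) recv 80: ELECTED
Message ID 78 originates at pos 1; dropped at pos 3 in round 2

Answer: 2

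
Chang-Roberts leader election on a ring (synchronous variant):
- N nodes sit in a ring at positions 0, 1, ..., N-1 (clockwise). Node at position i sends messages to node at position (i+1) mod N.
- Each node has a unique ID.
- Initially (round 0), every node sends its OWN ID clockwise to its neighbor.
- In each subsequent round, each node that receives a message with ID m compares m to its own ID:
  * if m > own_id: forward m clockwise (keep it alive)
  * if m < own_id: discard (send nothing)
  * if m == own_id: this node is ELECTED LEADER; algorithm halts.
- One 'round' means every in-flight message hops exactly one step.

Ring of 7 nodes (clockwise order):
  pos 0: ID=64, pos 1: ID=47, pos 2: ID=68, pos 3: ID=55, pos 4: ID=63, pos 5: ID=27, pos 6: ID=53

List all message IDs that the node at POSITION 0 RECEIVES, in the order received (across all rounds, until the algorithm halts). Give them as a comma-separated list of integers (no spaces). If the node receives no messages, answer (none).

Round 1: pos1(id47) recv 64: fwd; pos2(id68) recv 47: drop; pos3(id55) recv 68: fwd; pos4(id63) recv 55: drop; pos5(id27) recv 63: fwd; pos6(id53) recv 27: drop; pos0(id64) recv 53: drop
Round 2: pos2(id68) recv 64: drop; pos4(id63) recv 68: fwd; pos6(id53) recv 63: fwd
Round 3: pos5(id27) recv 68: fwd; pos0(id64) recv 63: drop
Round 4: pos6(id53) recv 68: fwd
Round 5: pos0(id64) recv 68: fwd
Round 6: pos1(id47) recv 68: fwd
Round 7: pos2(id68) recv 68: ELECTED

Answer: 53,63,68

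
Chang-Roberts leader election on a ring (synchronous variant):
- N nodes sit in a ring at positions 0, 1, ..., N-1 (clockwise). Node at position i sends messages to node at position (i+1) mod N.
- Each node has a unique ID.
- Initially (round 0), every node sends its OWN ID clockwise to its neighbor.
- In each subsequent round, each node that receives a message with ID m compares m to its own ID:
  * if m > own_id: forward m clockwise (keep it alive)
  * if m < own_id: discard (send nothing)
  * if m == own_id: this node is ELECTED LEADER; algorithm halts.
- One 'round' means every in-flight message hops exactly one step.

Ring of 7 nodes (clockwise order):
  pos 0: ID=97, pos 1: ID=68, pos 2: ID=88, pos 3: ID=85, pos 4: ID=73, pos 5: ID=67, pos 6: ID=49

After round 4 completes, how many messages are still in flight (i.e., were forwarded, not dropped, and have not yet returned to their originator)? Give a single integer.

Round 1: pos1(id68) recv 97: fwd; pos2(id88) recv 68: drop; pos3(id85) recv 88: fwd; pos4(id73) recv 85: fwd; pos5(id67) recv 73: fwd; pos6(id49) recv 67: fwd; pos0(id97) recv 49: drop
Round 2: pos2(id88) recv 97: fwd; pos4(id73) recv 88: fwd; pos5(id67) recv 85: fwd; pos6(id49) recv 73: fwd; pos0(id97) recv 67: drop
Round 3: pos3(id85) recv 97: fwd; pos5(id67) recv 88: fwd; pos6(id49) recv 85: fwd; pos0(id97) recv 73: drop
Round 4: pos4(id73) recv 97: fwd; pos6(id49) recv 88: fwd; pos0(id97) recv 85: drop
After round 4: 2 messages still in flight

Answer: 2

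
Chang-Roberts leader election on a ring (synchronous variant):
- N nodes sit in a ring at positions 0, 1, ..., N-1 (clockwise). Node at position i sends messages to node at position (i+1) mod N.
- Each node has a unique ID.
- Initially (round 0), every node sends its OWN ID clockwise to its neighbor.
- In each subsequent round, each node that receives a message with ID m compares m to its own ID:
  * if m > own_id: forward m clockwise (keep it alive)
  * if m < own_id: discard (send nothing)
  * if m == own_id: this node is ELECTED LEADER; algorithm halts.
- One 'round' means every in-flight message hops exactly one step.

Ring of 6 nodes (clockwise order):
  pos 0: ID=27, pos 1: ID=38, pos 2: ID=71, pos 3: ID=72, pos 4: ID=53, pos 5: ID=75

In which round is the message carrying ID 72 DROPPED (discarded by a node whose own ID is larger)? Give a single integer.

Round 1: pos1(id38) recv 27: drop; pos2(id71) recv 38: drop; pos3(id72) recv 71: drop; pos4(id53) recv 72: fwd; pos5(id75) recv 53: drop; pos0(id27) recv 75: fwd
Round 2: pos5(id75) recv 72: drop; pos1(id38) recv 75: fwd
Round 3: pos2(id71) recv 75: fwd
Round 4: pos3(id72) recv 75: fwd
Round 5: pos4(id53) recv 75: fwd
Round 6: pos5(id75) recv 75: ELECTED
Message ID 72 originates at pos 3; dropped at pos 5 in round 2

Answer: 2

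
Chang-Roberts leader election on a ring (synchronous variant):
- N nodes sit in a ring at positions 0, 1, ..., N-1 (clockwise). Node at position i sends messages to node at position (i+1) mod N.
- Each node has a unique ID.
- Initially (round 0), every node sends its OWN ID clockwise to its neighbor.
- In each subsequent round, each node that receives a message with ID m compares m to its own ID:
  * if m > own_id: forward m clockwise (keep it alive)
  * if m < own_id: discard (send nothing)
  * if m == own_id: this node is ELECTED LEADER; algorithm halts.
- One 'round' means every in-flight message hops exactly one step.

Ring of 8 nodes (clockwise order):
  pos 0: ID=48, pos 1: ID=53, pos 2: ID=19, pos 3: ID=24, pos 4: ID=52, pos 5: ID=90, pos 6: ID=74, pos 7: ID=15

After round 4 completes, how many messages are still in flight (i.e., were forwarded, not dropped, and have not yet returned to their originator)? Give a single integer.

Round 1: pos1(id53) recv 48: drop; pos2(id19) recv 53: fwd; pos3(id24) recv 19: drop; pos4(id52) recv 24: drop; pos5(id90) recv 52: drop; pos6(id74) recv 90: fwd; pos7(id15) recv 74: fwd; pos0(id48) recv 15: drop
Round 2: pos3(id24) recv 53: fwd; pos7(id15) recv 90: fwd; pos0(id48) recv 74: fwd
Round 3: pos4(id52) recv 53: fwd; pos0(id48) recv 90: fwd; pos1(id53) recv 74: fwd
Round 4: pos5(id90) recv 53: drop; pos1(id53) recv 90: fwd; pos2(id19) recv 74: fwd
After round 4: 2 messages still in flight

Answer: 2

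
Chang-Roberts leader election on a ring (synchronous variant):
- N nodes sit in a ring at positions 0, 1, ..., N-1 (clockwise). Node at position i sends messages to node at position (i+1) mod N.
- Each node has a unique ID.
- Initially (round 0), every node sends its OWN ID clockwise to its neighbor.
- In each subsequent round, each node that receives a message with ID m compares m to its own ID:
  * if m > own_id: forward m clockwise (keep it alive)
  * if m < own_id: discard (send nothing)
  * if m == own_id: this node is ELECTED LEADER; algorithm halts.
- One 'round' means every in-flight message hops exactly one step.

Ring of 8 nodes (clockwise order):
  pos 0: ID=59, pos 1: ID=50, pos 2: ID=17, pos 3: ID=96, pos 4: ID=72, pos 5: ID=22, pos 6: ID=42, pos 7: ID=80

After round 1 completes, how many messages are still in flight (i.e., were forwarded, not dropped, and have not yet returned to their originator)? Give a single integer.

Round 1: pos1(id50) recv 59: fwd; pos2(id17) recv 50: fwd; pos3(id96) recv 17: drop; pos4(id72) recv 96: fwd; pos5(id22) recv 72: fwd; pos6(id42) recv 22: drop; pos7(id80) recv 42: drop; pos0(id59) recv 80: fwd
After round 1: 5 messages still in flight

Answer: 5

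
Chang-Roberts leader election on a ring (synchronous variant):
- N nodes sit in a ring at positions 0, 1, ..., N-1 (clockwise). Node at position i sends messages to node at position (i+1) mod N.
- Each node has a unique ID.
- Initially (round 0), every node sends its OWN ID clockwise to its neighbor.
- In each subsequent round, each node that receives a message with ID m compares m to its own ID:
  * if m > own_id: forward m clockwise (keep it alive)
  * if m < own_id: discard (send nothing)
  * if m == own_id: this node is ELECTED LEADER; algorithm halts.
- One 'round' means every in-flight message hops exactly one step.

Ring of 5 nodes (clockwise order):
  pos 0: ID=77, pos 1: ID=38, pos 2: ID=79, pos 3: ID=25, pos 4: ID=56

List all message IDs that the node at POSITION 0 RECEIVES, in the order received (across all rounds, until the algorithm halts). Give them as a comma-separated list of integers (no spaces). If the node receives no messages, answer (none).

Answer: 56,79

Derivation:
Round 1: pos1(id38) recv 77: fwd; pos2(id79) recv 38: drop; pos3(id25) recv 79: fwd; pos4(id56) recv 25: drop; pos0(id77) recv 56: drop
Round 2: pos2(id79) recv 77: drop; pos4(id56) recv 79: fwd
Round 3: pos0(id77) recv 79: fwd
Round 4: pos1(id38) recv 79: fwd
Round 5: pos2(id79) recv 79: ELECTED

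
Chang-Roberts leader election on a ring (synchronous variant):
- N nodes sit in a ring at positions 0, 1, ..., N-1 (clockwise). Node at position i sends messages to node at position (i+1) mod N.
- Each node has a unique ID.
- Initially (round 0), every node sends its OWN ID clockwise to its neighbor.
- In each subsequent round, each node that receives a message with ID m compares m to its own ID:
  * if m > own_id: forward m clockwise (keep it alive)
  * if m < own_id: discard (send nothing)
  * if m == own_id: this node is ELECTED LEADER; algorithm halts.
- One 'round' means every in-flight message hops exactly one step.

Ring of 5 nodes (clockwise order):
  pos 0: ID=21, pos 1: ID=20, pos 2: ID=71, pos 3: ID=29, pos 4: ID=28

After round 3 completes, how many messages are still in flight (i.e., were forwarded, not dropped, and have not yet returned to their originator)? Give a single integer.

Answer: 2

Derivation:
Round 1: pos1(id20) recv 21: fwd; pos2(id71) recv 20: drop; pos3(id29) recv 71: fwd; pos4(id28) recv 29: fwd; pos0(id21) recv 28: fwd
Round 2: pos2(id71) recv 21: drop; pos4(id28) recv 71: fwd; pos0(id21) recv 29: fwd; pos1(id20) recv 28: fwd
Round 3: pos0(id21) recv 71: fwd; pos1(id20) recv 29: fwd; pos2(id71) recv 28: drop
After round 3: 2 messages still in flight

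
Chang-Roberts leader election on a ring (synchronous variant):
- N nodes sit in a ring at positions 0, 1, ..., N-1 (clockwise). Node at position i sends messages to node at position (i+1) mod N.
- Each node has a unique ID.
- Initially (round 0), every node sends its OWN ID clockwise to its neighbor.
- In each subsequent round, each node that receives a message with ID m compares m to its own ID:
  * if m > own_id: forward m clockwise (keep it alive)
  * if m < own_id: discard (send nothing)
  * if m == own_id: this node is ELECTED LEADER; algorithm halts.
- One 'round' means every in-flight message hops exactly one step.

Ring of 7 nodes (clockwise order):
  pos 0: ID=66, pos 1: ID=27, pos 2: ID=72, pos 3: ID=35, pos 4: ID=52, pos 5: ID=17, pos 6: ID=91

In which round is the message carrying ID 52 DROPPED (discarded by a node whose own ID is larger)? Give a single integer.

Round 1: pos1(id27) recv 66: fwd; pos2(id72) recv 27: drop; pos3(id35) recv 72: fwd; pos4(id52) recv 35: drop; pos5(id17) recv 52: fwd; pos6(id91) recv 17: drop; pos0(id66) recv 91: fwd
Round 2: pos2(id72) recv 66: drop; pos4(id52) recv 72: fwd; pos6(id91) recv 52: drop; pos1(id27) recv 91: fwd
Round 3: pos5(id17) recv 72: fwd; pos2(id72) recv 91: fwd
Round 4: pos6(id91) recv 72: drop; pos3(id35) recv 91: fwd
Round 5: pos4(id52) recv 91: fwd
Round 6: pos5(id17) recv 91: fwd
Round 7: pos6(id91) recv 91: ELECTED
Message ID 52 originates at pos 4; dropped at pos 6 in round 2

Answer: 2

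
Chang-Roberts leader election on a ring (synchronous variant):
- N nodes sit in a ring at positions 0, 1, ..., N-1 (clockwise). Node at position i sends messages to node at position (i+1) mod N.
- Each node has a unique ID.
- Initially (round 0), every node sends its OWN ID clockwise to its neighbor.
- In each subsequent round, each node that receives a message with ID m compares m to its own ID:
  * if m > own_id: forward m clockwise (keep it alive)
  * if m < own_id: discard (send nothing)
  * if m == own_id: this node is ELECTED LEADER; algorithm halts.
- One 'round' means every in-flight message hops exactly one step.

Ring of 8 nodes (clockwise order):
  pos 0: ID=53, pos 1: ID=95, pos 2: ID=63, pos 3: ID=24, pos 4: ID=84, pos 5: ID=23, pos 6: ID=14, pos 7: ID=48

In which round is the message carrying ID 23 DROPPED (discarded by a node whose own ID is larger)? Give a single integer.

Round 1: pos1(id95) recv 53: drop; pos2(id63) recv 95: fwd; pos3(id24) recv 63: fwd; pos4(id84) recv 24: drop; pos5(id23) recv 84: fwd; pos6(id14) recv 23: fwd; pos7(id48) recv 14: drop; pos0(id53) recv 48: drop
Round 2: pos3(id24) recv 95: fwd; pos4(id84) recv 63: drop; pos6(id14) recv 84: fwd; pos7(id48) recv 23: drop
Round 3: pos4(id84) recv 95: fwd; pos7(id48) recv 84: fwd
Round 4: pos5(id23) recv 95: fwd; pos0(id53) recv 84: fwd
Round 5: pos6(id14) recv 95: fwd; pos1(id95) recv 84: drop
Round 6: pos7(id48) recv 95: fwd
Round 7: pos0(id53) recv 95: fwd
Round 8: pos1(id95) recv 95: ELECTED
Message ID 23 originates at pos 5; dropped at pos 7 in round 2

Answer: 2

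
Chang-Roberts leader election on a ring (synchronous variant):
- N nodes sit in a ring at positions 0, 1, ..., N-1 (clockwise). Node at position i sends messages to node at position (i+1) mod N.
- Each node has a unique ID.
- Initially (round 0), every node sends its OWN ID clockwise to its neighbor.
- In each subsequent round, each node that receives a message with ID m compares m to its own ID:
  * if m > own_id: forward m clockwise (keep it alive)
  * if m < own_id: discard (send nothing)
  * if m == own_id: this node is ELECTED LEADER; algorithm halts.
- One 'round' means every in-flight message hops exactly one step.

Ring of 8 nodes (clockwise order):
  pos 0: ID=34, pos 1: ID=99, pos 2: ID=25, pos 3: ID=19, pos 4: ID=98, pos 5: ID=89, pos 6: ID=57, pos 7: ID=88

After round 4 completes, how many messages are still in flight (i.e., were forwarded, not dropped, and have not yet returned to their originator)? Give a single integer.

Round 1: pos1(id99) recv 34: drop; pos2(id25) recv 99: fwd; pos3(id19) recv 25: fwd; pos4(id98) recv 19: drop; pos5(id89) recv 98: fwd; pos6(id57) recv 89: fwd; pos7(id88) recv 57: drop; pos0(id34) recv 88: fwd
Round 2: pos3(id19) recv 99: fwd; pos4(id98) recv 25: drop; pos6(id57) recv 98: fwd; pos7(id88) recv 89: fwd; pos1(id99) recv 88: drop
Round 3: pos4(id98) recv 99: fwd; pos7(id88) recv 98: fwd; pos0(id34) recv 89: fwd
Round 4: pos5(id89) recv 99: fwd; pos0(id34) recv 98: fwd; pos1(id99) recv 89: drop
After round 4: 2 messages still in flight

Answer: 2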